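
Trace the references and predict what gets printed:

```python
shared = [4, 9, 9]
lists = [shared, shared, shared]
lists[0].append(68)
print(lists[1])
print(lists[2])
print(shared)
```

Key concept: list of same reference.
Step by step:
`shared = [4, 9, 9]` → shared = [4, 9, 9]
`lists = [shared, shared, shared]` → lists = [[4, 9, 9], [4, 9, 9], [4, 9, 9]]
`lists[0].append(68)` → shared = [4, 9, 9, 68]; lists = [[4, 9, 9, 68], [4, 9, 9, 68], [4, 9, 9, 68]]
`print(lists[1])` → prints [4, 9, 9, 68]
`print(lists[2])` → prints [4, 9, 9, 68]
`print(shared)` → prints [4, 9, 9, 68]

Answer:
[4, 9, 9, 68]
[4, 9, 9, 68]
[4, 9, 9, 68]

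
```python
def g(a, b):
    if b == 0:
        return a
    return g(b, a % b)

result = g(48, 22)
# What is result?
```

g(48, 22) -> g(22, 4) -> g(4, 2) -> g(2, 0) -> 2

Answer: 2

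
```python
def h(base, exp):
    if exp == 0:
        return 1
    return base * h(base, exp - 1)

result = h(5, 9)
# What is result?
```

h(5, 9) = 5 * 5 * 5 * 5 * 5 * 5 * 5 * 5 * 5 = 1953125

Answer: 1953125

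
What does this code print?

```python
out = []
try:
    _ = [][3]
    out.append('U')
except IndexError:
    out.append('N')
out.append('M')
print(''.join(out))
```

Execution trace: 'N' (except IndexError) → 'M' (after the try/except). Output: NM

Answer: NM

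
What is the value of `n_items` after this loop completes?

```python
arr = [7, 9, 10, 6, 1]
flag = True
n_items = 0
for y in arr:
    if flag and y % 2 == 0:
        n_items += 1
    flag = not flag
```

Count even values at even positions
`n_items` takes the values: 0 → 1

Answer: 1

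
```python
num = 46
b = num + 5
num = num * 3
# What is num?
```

Trace:
`num = 46` → num = 46
`b = num + 5` → b = 51
`num = num * 3` → num = 138
So num = 138

Answer: 138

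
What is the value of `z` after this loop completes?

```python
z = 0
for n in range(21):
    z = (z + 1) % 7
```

Increment mod 7, 21 times = 0
`z` takes the values: 0 → 1 → 2 → 3 → 4 → 5 → 6 → 0 → 1 → 2 → 3 → 4 → 5 → 6 → 0 → 1 → 2 → 3 → 4 → 5 → 6 → 0

Answer: 0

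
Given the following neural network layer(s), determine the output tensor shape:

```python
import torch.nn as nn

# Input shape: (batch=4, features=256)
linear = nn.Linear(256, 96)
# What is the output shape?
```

Input: (4, 256) -> Output: (4, 96)

Answer: (4, 96)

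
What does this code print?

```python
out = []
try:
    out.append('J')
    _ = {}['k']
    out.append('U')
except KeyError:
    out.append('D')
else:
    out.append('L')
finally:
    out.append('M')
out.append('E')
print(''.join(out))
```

Execution trace: 'J' (try body) → 'D' (except KeyError) → 'M' (finally) → 'E' (after the try/except). Output: JDME

Answer: JDME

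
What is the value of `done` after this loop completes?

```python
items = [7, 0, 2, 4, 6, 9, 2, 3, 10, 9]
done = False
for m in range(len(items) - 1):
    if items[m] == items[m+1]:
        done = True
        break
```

Check consecutive duplicates in [7, 0, 2, 4, 6, 9, 2, 3, 10, 9]
`done` takes the values: False

Answer: False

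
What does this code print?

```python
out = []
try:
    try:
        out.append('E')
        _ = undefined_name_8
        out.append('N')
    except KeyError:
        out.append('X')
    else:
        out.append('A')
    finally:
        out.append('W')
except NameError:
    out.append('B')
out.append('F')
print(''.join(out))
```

Execution trace: 'E' (try body) → 'W' (finally) → 'B' (outer except NameError) → 'F' (after the try/except). Output: EWBF

Answer: EWBF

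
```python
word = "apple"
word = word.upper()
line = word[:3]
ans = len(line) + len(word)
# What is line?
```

Trace:
`word = "apple"` → word = 'apple'
`word = word.upper()` → word = 'APPLE'
`line = word[:3]` → line = 'APP'
`ans = len(line) + len(word)` → ans = 8
So line = 'APP'

Answer: 'APP'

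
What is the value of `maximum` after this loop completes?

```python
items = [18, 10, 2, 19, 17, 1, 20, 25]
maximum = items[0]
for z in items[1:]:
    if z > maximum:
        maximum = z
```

Maximum of [18, 10, 2, 19, 17, 1, 20, 25]
`maximum` takes the values: 18 → 19 → 20 → 25

Answer: 25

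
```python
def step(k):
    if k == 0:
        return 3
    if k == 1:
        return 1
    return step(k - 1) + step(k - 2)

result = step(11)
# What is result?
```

Build up from base cases: step(0)=3, step(1)=1, step(2)=4, step(3)=5, step(4)=9, step(5)=14, step(6)=23, ..., step(11)=254

Answer: 254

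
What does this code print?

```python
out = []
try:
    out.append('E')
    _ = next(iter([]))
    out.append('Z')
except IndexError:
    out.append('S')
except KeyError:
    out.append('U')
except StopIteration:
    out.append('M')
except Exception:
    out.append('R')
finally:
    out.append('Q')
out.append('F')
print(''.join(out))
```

Execution trace: 'E' (try body) → 'M' (except StopIteration) → 'Q' (finally) → 'F' (after the try/except). Output: EMQF

Answer: EMQF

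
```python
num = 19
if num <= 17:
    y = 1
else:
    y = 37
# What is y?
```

Trace:
`num = 19` → num = 19
`if num <= 17: ...` → num <= 17 is False, take else branch → y = 37
So y = 37

Answer: 37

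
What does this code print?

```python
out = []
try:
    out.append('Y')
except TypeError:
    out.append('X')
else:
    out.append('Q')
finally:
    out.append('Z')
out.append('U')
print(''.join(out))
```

Execution trace: 'Y' (try body, no exception) → 'Q' (else) → 'Z' (finally) → 'U' (after the try/except). Output: YQZU

Answer: YQZU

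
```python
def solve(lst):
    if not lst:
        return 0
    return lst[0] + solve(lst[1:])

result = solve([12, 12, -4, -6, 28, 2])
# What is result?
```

12 + 12 + (-4) + (-6) + 28 + 2 + 0 = 44

Answer: 44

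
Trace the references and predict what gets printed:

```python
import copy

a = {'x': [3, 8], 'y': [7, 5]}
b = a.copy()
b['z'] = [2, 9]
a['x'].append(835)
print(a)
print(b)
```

Key concept: shallow copy of dict with mutable values.
Step by step:
`a = {'x': [3, 8], 'y': [7, 5]}` → a = {'x': [3, 8], 'y': [7, 5]}
`b = a.copy()` → b = {'x': [3, 8], 'y': [7, 5]}
`b['z'] = [2, 9]` → b = {'x': [3, 8], 'y': [7, 5], 'z': [2, 9]}
`a['x'].append(835)` → a = {'x': [3, 8, 835], 'y': [7, 5]}; b = {'x': [3, 8, 835], 'y': [7, 5], 'z': [2, 9]}
`print(a)` → prints {'x': [3, 8, 835], 'y': [7, 5]}
`print(b)` → prints {'x': [3, 8, 835], 'y': [7, 5], 'z': [2, 9]}

Answer:
{'x': [3, 8, 835], 'y': [7, 5]}
{'x': [3, 8, 835], 'y': [7, 5], 'z': [2, 9]}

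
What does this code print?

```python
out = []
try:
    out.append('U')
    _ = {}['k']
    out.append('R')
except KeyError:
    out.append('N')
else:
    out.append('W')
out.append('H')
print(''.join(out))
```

Execution trace: 'U' (try body) → 'N' (except KeyError) → 'H' (after the try/except). Output: UNH

Answer: UNH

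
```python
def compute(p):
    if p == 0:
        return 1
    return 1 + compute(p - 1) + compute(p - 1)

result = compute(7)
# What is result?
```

compute(p) = 1 + 2·compute(p-1), compute(0)=1. Closed form: (1+1)·2^7 - 1 = 255.

Answer: 255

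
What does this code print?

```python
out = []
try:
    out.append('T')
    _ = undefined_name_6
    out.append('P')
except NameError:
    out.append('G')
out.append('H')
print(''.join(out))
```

Execution trace: 'T' (try body) → 'G' (except NameError) → 'H' (after the try/except). Output: TGH

Answer: TGH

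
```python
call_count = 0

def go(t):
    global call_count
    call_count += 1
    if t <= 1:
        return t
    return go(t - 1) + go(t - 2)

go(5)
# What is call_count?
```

Calls(t) = 1 + Calls(t-1) + Calls(t-2); Calls(0)=Calls(1)=1. For t=5 this gives 15.

Answer: 15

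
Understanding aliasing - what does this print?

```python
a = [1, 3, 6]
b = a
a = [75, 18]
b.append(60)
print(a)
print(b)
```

Key concept: rebinding vs mutation: a is rebound to a new list, b still points at the original.
Step by step:
`a = [1, 3, 6]` → a = [1, 3, 6]
`b = a` → b = [1, 3, 6] (same object as a)
`a = [75, 18]` → a = [75, 18]
`b.append(60)` → b = [1, 3, 6, 60]
`print(a)` → prints [75, 18]
`print(b)` → prints [1, 3, 6, 60]

Answer:
[75, 18]
[1, 3, 6, 60]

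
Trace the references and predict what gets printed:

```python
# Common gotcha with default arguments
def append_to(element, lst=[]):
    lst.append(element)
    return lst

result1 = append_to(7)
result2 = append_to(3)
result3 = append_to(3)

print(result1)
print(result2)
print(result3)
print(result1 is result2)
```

Key concept: mutable default argument gotcha.
Step by step:
`result1 = append_to(7)` → result1 = [7]
`result2 = append_to(3)` → result1 = [7, 3] (same object as result2); result2 = [7, 3] (same object as result1)
`result3 = append_to(3)` → result1 = [7, 3, 3] (same object as result2, result3); result2 = [7, 3, 3] (same object as result1, result3); result3 = [7, 3, 3] (same object as result1, result2)
`print(result1)` → prints [7, 3, 3]
`print(result2)` → prints [7, 3, 3]
`print(result3)` → prints [7, 3, 3]
`print(result1 is result2)` → prints True

Answer:
[7, 3, 3]
[7, 3, 3]
[7, 3, 3]
True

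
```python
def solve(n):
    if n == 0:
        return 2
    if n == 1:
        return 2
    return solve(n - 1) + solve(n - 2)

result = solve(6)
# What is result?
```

Build up from base cases: solve(0)=2, solve(1)=2, solve(2)=4, solve(3)=6, solve(4)=10, solve(5)=16, solve(6)=26

Answer: 26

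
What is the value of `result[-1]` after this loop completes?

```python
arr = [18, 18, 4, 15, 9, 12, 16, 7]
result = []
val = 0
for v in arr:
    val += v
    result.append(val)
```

Cumulative sum ends at 99
`result` takes the values: [] → [18] → [18, 36] → [18, 36, 40] → [18, 36, 40, 55] → [18, 36, 40, 55, 64] → [18, 36, 40, 55, 64, 76] → [18, 36, 40, 55, 64, 76, 92] → [18, 36, 40, 55, 64, 76, 92, 99]
So `result[-1]` = 99

Answer: 99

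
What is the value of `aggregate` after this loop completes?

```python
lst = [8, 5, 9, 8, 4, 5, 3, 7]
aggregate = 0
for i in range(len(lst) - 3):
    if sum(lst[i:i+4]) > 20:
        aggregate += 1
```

Count windows with sum > 20
`aggregate` takes the values: 0 → 1 → 2 → 3

Answer: 3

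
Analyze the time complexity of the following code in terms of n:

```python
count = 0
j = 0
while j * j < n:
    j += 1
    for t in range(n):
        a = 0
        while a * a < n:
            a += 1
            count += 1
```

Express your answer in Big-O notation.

Each loop level contributes: √n × n × √n. Multiplying the contributions gives O(n^2).

Answer: O(n^2)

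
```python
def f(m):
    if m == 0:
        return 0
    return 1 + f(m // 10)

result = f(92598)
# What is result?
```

Count of digits of 92598: 5

Answer: 5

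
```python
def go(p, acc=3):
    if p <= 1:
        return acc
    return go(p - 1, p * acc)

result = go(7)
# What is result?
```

Accumulator trace (n, acc): (7, 3) -> (6, 21) -> (5, 126) -> (4, 630) -> (3, 2520) -> (2, 7560) -> (1, 15120) -> return 15120

Answer: 15120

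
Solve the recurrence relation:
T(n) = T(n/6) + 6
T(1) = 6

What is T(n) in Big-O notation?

Each step divides n by 6 and adds 6. After log_6(n) steps we reach T(1)=6. So T(n) = 6·log_6(n) + 6 = O(log n).

Answer: O(log n)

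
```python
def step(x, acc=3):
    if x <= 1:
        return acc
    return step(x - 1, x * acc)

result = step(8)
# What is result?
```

Accumulator trace (n, acc): (8, 3) -> (7, 24) -> (6, 168) -> (5, 1008) -> (4, 5040) -> (3, 20160) -> (2, 60480) -> (1, 120960) -> return 120960

Answer: 120960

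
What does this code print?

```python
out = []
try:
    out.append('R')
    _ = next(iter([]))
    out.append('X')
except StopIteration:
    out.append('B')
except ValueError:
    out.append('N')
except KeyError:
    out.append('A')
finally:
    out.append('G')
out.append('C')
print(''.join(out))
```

Execution trace: 'R' (try body) → 'B' (except StopIteration) → 'G' (finally) → 'C' (after the try/except). Output: RBGC

Answer: RBGC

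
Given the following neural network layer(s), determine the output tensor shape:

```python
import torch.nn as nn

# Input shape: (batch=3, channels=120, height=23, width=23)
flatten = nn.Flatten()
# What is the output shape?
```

Input: (3, 120, 23, 23) -> Output: (3, 63480)

Answer: (3, 63480)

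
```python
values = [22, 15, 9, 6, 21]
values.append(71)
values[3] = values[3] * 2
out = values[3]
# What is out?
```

Trace:
`values = [22, 15, 9, 6, 21]` → values = [22, 15, 9, 6, 21]
`values.append(71)` → values = [22, 15, 9, 6, 21, 71]
`values[3] = values[3] * 2` → values = [22, 15, 9, 12, 21, 71]
`out = values[3]` → out = 12
So out = 12

Answer: 12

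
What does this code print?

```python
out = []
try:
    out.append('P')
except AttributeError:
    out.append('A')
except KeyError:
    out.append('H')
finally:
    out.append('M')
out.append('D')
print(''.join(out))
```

Execution trace: 'P' (try body, no exception) → 'M' (finally) → 'D' (after the try/except). Output: PMD

Answer: PMD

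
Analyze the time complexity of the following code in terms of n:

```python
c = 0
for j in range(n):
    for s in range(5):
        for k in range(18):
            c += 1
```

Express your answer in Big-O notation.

Each loop level contributes: n × 1 × 1. Multiplying the contributions gives O(n).

Answer: O(n)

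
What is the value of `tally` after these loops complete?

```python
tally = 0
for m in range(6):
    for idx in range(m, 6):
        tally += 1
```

Upper triangle: 6 + 5 + ... + 1
`tally` takes the values: 0 → 1 → 2 → 3 → 4 → 5 → 6 → 7 → 8 → 9 → 10 → 11 → 12 → 13 → 14 → 15 → 16 → 17 → 18 → 19 → 20 → 21

Answer: 21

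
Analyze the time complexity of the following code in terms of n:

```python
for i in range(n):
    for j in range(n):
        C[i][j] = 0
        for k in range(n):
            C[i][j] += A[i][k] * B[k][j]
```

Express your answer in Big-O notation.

This is Naive matrix multiplication. Time complexity: O(n³).

Answer: O(n³)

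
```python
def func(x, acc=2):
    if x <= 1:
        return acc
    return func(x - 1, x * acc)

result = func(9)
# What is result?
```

Accumulator trace (n, acc): (9, 2) -> (8, 18) -> (7, 144) -> (6, 1008) -> (5, 6048) -> (4, 30240) -> (3, 120960) -> (2, 362880) -> (1, 725760) -> return 725760

Answer: 725760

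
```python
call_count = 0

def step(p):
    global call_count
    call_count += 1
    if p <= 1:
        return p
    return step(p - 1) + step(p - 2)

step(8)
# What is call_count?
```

Calls(p) = 1 + Calls(p-1) + Calls(p-2); Calls(0)=Calls(1)=1. For p=8 this gives 67.

Answer: 67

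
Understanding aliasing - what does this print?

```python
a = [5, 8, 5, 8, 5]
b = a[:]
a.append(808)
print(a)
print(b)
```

Key concept: slice [:] creates copy.
Step by step:
`a = [5, 8, 5, 8, 5]` → a = [5, 8, 5, 8, 5]
`b = a[:]` → b = [5, 8, 5, 8, 5]
`a.append(808)` → a = [5, 8, 5, 8, 5, 808]
`print(a)` → prints [5, 8, 5, 8, 5, 808]
`print(b)` → prints [5, 8, 5, 8, 5]

Answer:
[5, 8, 5, 8, 5, 808]
[5, 8, 5, 8, 5]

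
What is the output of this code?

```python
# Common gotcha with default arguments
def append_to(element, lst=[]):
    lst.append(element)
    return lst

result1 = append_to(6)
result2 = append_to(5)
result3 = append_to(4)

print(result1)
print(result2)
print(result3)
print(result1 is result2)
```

Key concept: mutable default argument gotcha.
Step by step:
`result1 = append_to(6)` → result1 = [6]
`result2 = append_to(5)` → result1 = [6, 5] (same object as result2); result2 = [6, 5] (same object as result1)
`result3 = append_to(4)` → result1 = [6, 5, 4] (same object as result2, result3); result2 = [6, 5, 4] (same object as result1, result3); result3 = [6, 5, 4] (same object as result1, result2)
`print(result1)` → prints [6, 5, 4]
`print(result2)` → prints [6, 5, 4]
`print(result3)` → prints [6, 5, 4]
`print(result1 is result2)` → prints True

Answer:
[6, 5, 4]
[6, 5, 4]
[6, 5, 4]
True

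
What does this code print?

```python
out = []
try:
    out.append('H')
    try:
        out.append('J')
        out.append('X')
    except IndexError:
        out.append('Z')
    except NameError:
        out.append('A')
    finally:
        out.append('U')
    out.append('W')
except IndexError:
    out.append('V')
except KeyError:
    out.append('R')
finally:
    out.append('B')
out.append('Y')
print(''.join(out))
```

Execution trace: 'H' (try body) → 'J' (inner try body) → 'X' (inner try body, no exception) → 'U' (inner finally) → 'W' (try body, no exception) → 'B' (finally) → 'Y' (after the try/except). Output: HJXUWBY

Answer: HJXUWBY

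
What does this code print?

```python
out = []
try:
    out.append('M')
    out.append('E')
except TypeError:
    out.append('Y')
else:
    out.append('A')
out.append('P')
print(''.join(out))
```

Execution trace: 'M' (try body) → 'E' (try body, no exception) → 'A' (else) → 'P' (after the try/except). Output: MEAP

Answer: MEAP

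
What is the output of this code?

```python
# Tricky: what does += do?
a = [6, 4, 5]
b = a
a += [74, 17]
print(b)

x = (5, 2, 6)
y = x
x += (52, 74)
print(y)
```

Key concept: += behavior differs for mutable vs immutable.
Step by step:
`a = [6, 4, 5]` → a = [6, 4, 5]
`b = a` → b = [6, 4, 5] (same object as a)
`a += [74, 17]` → a = [6, 4, 5, 74, 17] (same object as b); b = [6, 4, 5, 74, 17] (same object as a)
`print(b)` → prints [6, 4, 5, 74, 17]
`x = (5, 2, 6)` → x = (5, 2, 6)
`y = x` → y = (5, 2, 6)
`x += (52, 74)` → x = (5, 2, 6, 52, 74)
`print(y)` → prints (5, 2, 6)

Answer:
[6, 4, 5, 74, 17]
(5, 2, 6)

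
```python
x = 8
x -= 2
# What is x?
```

Trace:
`x = 8` → x = 8
`x -= 2` → x = 6
So x = 6

Answer: 6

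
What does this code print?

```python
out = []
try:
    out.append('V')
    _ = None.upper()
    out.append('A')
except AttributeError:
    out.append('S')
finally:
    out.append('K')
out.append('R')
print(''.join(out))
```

Execution trace: 'V' (try body) → 'S' (except AttributeError) → 'K' (finally) → 'R' (after the try/except). Output: VSKR

Answer: VSKR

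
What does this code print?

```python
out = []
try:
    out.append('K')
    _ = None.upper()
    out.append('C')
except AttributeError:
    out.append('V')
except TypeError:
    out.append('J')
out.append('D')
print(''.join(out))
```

Execution trace: 'K' (try body) → 'V' (except AttributeError) → 'D' (after the try/except). Output: KVD

Answer: KVD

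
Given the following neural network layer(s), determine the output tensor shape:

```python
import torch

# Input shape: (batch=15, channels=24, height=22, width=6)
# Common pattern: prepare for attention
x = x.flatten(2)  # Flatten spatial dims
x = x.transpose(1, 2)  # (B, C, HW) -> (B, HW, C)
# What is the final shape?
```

Input: (15, 24, 22, 6) -> after flatten(2): (15, 24, 132) -> Output: (15, 132, 24)

Answer: (15, 132, 24)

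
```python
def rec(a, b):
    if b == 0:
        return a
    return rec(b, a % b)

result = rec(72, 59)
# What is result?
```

rec(72, 59) -> rec(59, 13) -> rec(13, 7) -> rec(7, 6) -> rec(6, 1) -> rec(1, 0) -> 1

Answer: 1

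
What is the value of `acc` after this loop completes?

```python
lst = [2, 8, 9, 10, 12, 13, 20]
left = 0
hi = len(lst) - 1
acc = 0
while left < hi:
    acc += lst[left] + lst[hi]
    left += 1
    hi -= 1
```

Sum of pairs from ends
`acc` takes the values: 0 → 22 → 43 → 64

Answer: 64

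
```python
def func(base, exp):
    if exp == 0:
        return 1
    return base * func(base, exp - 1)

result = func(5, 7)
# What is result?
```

func(5, 7) = 5 * 5 * 5 * 5 * 5 * 5 * 5 = 78125

Answer: 78125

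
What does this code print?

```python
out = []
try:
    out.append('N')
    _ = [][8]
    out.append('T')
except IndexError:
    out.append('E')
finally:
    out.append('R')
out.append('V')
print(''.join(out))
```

Execution trace: 'N' (try body) → 'E' (except IndexError) → 'R' (finally) → 'V' (after the try/except). Output: NERV

Answer: NERV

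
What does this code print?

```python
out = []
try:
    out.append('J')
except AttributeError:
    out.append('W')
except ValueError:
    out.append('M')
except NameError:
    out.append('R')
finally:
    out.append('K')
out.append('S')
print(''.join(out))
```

Execution trace: 'J' (try body, no exception) → 'K' (finally) → 'S' (after the try/except). Output: JKS

Answer: JKS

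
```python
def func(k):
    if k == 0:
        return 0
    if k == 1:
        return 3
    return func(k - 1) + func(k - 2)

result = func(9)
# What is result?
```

Build up from base cases: func(0)=0, func(1)=3, func(2)=3, func(3)=6, func(4)=9, func(5)=15, func(6)=24, ..., func(9)=102

Answer: 102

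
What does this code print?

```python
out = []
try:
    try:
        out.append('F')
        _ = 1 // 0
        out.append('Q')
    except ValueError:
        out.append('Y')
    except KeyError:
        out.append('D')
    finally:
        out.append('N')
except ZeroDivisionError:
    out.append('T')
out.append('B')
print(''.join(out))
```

Execution trace: 'F' (try body) → 'N' (finally) → 'T' (outer except ZeroDivisionError) → 'B' (after the try/except). Output: FNTB

Answer: FNTB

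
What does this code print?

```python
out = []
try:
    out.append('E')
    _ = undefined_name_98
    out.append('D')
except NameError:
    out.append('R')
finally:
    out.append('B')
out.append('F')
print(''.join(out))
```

Execution trace: 'E' (try body) → 'R' (except NameError) → 'B' (finally) → 'F' (after the try/except). Output: ERBF

Answer: ERBF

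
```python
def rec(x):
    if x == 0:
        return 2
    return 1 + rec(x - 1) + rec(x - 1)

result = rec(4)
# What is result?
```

rec(x) = 1 + 2·rec(x-1), rec(0)=2. Closed form: (2+1)·2^4 - 1 = 47.

Answer: 47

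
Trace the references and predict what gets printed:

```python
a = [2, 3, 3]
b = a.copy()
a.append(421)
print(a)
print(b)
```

Key concept: list.copy() creates independent copy.
Step by step:
`a = [2, 3, 3]` → a = [2, 3, 3]
`b = a.copy()` → b = [2, 3, 3]
`a.append(421)` → a = [2, 3, 3, 421]
`print(a)` → prints [2, 3, 3, 421]
`print(b)` → prints [2, 3, 3]

Answer:
[2, 3, 3, 421]
[2, 3, 3]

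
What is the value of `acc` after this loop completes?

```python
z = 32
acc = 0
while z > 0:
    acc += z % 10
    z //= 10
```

Sum digits of 32
`acc` takes the values: 0 → 2 → 5

Answer: 5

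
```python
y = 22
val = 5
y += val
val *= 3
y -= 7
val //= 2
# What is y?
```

Trace:
`y = 22` → y = 22
`val = 5` → val = 5
`y += val` → y = 27
`val *= 3` → val = 15
`y -= 7` → y = 20
`val //= 2` → val = 7
So y = 20

Answer: 20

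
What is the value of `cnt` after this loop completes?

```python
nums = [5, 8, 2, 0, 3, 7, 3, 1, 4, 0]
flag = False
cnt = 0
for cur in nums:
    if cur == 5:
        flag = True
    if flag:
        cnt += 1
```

Count elements after first 5 in [5, 8, 2, 0, 3, 7, 3, 1, 4, 0]
`cnt` takes the values: 0 → 1 → 2 → 3 → 4 → 5 → 6 → 7 → 8 → 9 → 10

Answer: 10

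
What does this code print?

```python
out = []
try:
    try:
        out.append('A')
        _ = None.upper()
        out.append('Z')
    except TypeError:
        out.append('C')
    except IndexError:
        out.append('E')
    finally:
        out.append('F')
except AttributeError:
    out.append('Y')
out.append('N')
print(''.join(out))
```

Execution trace: 'A' (try body) → 'F' (finally) → 'Y' (outer except AttributeError) → 'N' (after the try/except). Output: AFYN

Answer: AFYN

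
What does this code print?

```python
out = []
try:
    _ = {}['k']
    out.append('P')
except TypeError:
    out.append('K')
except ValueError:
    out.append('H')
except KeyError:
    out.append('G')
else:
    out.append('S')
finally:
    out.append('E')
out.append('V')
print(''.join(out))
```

Execution trace: 'G' (except KeyError) → 'E' (finally) → 'V' (after the try/except). Output: GEV

Answer: GEV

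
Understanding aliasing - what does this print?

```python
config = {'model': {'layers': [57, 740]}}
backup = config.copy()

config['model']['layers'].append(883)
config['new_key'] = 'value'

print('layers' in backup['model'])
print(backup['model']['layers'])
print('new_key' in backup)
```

Key concept: shallow copy gotcha with nested dict.
Step by step:
`config = {'model': {'layers': [57, 740]}}` → config = {'model': {'layers': [57, 740]}}
`backup = config.copy()` → backup = {'model': {'layers': [57, 740]}}
`config['model']['layers'].append(883)` → config = {'model': {'layers': [57, 740, 883]}}; backup = {'model': {'layers': [57, 740, 883]}}
`config['new_key'] = 'value'` → config = {'model': {'layers': [57, 740, 883]}, 'new_key': 'value'}
`print('layers' in backup['model'])` → prints True
`print(backup['model']['layers'])` → prints [57, 740, 883]
`print('new_key' in backup)` → prints False

Answer:
True
[57, 740, 883]
False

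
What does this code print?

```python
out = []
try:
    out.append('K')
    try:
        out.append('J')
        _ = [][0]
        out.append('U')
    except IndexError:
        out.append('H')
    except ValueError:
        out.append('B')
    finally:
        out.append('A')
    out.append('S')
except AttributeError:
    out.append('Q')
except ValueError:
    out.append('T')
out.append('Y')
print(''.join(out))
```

Execution trace: 'K' (try body) → 'J' (inner try body) → 'H' (inner except IndexError) → 'A' (inner finally) → 'S' (try body, no exception) → 'Y' (after the try/except). Output: KJHASY

Answer: KJHASY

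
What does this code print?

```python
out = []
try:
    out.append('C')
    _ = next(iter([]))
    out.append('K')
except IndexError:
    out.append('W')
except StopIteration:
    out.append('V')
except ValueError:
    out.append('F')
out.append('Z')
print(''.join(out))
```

Execution trace: 'C' (try body) → 'V' (except StopIteration) → 'Z' (after the try/except). Output: CVZ

Answer: CVZ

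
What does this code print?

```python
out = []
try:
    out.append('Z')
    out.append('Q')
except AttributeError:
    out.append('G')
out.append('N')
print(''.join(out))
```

Execution trace: 'Z' (try body) → 'Q' (try body, no exception) → 'N' (after the try/except). Output: ZQN

Answer: ZQN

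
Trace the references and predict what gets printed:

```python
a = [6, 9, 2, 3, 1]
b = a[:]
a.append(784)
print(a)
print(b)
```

Key concept: slice [:] creates copy.
Step by step:
`a = [6, 9, 2, 3, 1]` → a = [6, 9, 2, 3, 1]
`b = a[:]` → b = [6, 9, 2, 3, 1]
`a.append(784)` → a = [6, 9, 2, 3, 1, 784]
`print(a)` → prints [6, 9, 2, 3, 1, 784]
`print(b)` → prints [6, 9, 2, 3, 1]

Answer:
[6, 9, 2, 3, 1, 784]
[6, 9, 2, 3, 1]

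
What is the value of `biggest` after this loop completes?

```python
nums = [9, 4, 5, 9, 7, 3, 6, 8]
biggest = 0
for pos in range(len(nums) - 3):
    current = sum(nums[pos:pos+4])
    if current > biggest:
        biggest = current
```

Max sum of 4-element window in [9, 4, 5, 9, 7, 3, 6, 8]
`biggest` takes the values: 0 → 27

Answer: 27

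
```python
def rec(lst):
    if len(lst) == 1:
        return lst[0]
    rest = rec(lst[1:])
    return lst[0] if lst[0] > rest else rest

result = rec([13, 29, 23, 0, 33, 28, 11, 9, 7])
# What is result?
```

Recursive max over [13, 29, 23, 0, 33, 28, 11, 9, 7] = 33

Answer: 33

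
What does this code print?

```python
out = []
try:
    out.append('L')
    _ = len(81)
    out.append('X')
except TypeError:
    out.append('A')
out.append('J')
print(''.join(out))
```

Execution trace: 'L' (try body) → 'A' (except TypeError) → 'J' (after the try/except). Output: LAJ

Answer: LAJ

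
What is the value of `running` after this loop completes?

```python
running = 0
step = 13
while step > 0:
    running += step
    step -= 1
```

Sum 13 down to 1
`running` takes the values: 0 → 13 → 25 → 36 → 46 → 55 → 63 → 70 → 76 → 81 → 85 → 88 → 90 → 91

Answer: 91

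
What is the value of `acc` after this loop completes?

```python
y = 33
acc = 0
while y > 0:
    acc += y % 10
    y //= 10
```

Sum digits of 33
`acc` takes the values: 0 → 3 → 6

Answer: 6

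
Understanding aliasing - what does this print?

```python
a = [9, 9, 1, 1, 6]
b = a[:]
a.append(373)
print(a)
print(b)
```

Key concept: slice [:] creates copy.
Step by step:
`a = [9, 9, 1, 1, 6]` → a = [9, 9, 1, 1, 6]
`b = a[:]` → b = [9, 9, 1, 1, 6]
`a.append(373)` → a = [9, 9, 1, 1, 6, 373]
`print(a)` → prints [9, 9, 1, 1, 6, 373]
`print(b)` → prints [9, 9, 1, 1, 6]

Answer:
[9, 9, 1, 1, 6, 373]
[9, 9, 1, 1, 6]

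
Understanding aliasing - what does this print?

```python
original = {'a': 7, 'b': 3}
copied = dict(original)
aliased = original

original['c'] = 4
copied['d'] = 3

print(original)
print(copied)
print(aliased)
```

Key concept: dict() creates copy, assignment creates alias.
Step by step:
`original = {'a': 7, 'b': 3}` → original = {'a': 7, 'b': 3}
`copied = dict(original)` → copied = {'a': 7, 'b': 3}
`aliased = original` → aliased = {'a': 7, 'b': 3} (same object as original)
`original['c'] = 4` → original = {'a': 7, 'b': 3, 'c': 4} (same object as aliased); aliased = {'a': 7, 'b': 3, 'c': 4} (same object as original)
`copied['d'] = 3` → copied = {'a': 7, 'b': 3, 'd': 3}
`print(original)` → prints {'a': 7, 'b': 3, 'c': 4}
`print(copied)` → prints {'a': 7, 'b': 3, 'd': 3}
`print(aliased)` → prints {'a': 7, 'b': 3, 'c': 4}

Answer:
{'a': 7, 'b': 3, 'c': 4}
{'a': 7, 'b': 3, 'd': 3}
{'a': 7, 'b': 3, 'c': 4}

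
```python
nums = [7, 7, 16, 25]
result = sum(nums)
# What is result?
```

Trace:
`nums = [7, 7, 16, 25]` → nums = [7, 7, 16, 25]
`result = sum(nums)` → result = 55
So result = 55

Answer: 55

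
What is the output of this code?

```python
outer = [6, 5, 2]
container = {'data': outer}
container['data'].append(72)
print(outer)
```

Key concept: dict holds reference to list.
Step by step:
`outer = [6, 5, 2]` → outer = [6, 5, 2]
`container = {'data': outer}` → container = {'data': [6, 5, 2]}
`container['data'].append(72)` → outer = [6, 5, 2, 72]; container = {'data': [6, 5, 2, 72]}
`print(outer)` → prints [6, 5, 2, 72]

Answer: [6, 5, 2, 72]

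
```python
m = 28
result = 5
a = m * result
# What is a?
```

Trace:
`m = 28` → m = 28
`result = 5` → result = 5
`a = m * result` → a = 140
So a = 140

Answer: 140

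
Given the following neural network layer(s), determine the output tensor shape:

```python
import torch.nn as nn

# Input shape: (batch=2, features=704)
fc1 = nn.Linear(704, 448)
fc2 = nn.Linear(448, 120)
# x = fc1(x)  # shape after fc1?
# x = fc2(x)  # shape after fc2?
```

Input: (2, 704) -> after fc1: (2, 448) -> Output: (2, 120)

Answer: (2, 120)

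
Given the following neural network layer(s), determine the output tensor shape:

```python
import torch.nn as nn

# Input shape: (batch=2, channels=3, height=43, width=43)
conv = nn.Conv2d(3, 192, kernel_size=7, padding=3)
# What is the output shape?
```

Input: (2, 3, 43, 43) -> Output: (2, 192, 43, 43)

Answer: (2, 192, 43, 43)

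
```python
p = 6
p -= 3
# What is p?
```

Trace:
`p = 6` → p = 6
`p -= 3` → p = 3
So p = 3

Answer: 3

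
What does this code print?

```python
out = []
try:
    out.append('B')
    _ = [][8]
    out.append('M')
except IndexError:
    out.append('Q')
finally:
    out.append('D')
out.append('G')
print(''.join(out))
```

Execution trace: 'B' (try body) → 'Q' (except IndexError) → 'D' (finally) → 'G' (after the try/except). Output: BQDG

Answer: BQDG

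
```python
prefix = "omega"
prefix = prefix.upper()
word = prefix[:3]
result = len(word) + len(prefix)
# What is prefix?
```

Trace:
`prefix = "omega"` → prefix = 'omega'
`prefix = prefix.upper()` → prefix = 'OMEGA'
`word = prefix[:3]` → word = 'OME'
`result = len(word) + len(prefix)` → result = 8
So prefix = 'OMEGA'

Answer: 'OMEGA'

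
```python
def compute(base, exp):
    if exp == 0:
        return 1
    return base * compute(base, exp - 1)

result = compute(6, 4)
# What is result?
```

compute(6, 4) = 6 * 6 * 6 * 6 = 1296

Answer: 1296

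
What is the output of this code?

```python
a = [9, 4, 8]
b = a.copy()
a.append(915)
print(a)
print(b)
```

Key concept: list.copy() creates independent copy.
Step by step:
`a = [9, 4, 8]` → a = [9, 4, 8]
`b = a.copy()` → b = [9, 4, 8]
`a.append(915)` → a = [9, 4, 8, 915]
`print(a)` → prints [9, 4, 8, 915]
`print(b)` → prints [9, 4, 8]

Answer:
[9, 4, 8, 915]
[9, 4, 8]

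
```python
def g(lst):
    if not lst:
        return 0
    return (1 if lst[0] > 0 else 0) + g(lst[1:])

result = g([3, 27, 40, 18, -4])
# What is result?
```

Count of positive elements in [3, 27, 40, 18, -4] = 4

Answer: 4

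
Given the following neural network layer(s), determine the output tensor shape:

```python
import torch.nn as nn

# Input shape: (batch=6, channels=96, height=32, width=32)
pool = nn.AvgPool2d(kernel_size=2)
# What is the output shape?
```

Input: (6, 96, 32, 32) -> Output: (6, 96, 16, 16)

Answer: (6, 96, 16, 16)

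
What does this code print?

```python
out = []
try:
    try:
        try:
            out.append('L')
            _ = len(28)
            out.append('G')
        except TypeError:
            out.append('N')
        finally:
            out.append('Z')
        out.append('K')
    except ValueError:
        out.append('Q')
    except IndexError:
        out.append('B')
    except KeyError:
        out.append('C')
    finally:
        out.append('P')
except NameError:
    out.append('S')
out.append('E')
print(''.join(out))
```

Execution trace: 'L' (inner try body) → 'N' (inner except TypeError) → 'Z' (inner finally) → 'K' (try body, no exception) → 'P' (finally) → 'E' (after the try/except). Output: LNZKPE

Answer: LNZKPE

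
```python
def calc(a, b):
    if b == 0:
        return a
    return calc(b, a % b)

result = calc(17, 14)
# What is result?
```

calc(17, 14) -> calc(14, 3) -> calc(3, 2) -> calc(2, 1) -> calc(1, 0) -> 1

Answer: 1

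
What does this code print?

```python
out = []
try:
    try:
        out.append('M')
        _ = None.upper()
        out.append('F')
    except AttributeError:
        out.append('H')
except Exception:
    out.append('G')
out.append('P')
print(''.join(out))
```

Execution trace: 'M' (inner try body) → 'H' (inner except AttributeError) → 'P' (after the try/except). Output: MHP

Answer: MHP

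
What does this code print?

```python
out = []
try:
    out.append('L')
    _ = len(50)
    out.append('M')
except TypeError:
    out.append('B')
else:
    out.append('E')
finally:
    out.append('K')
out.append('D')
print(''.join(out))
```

Execution trace: 'L' (try body) → 'B' (except TypeError) → 'K' (finally) → 'D' (after the try/except). Output: LBKD

Answer: LBKD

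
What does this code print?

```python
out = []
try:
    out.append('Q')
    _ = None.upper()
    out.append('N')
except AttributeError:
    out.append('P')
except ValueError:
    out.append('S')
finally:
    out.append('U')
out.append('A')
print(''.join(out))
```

Execution trace: 'Q' (try body) → 'P' (except AttributeError) → 'U' (finally) → 'A' (after the try/except). Output: QPUA

Answer: QPUA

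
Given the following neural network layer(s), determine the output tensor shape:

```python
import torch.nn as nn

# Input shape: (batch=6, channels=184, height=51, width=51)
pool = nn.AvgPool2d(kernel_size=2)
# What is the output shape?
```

Input: (6, 184, 51, 51) -> Output: (6, 184, 25, 25)

Answer: (6, 184, 25, 25)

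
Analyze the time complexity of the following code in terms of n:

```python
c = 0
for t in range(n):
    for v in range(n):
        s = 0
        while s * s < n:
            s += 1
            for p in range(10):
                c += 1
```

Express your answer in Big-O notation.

Each loop level contributes: n × n × √n × 1. Multiplying the contributions gives O(n^2√n).

Answer: O(n^2√n)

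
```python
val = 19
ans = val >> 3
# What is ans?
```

Trace:
`val = 19` → val = 19
`ans = val >> 3` → ans = 2
So ans = 2

Answer: 2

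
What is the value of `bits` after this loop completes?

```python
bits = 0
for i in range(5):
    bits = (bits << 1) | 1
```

Build 5 consecutive 1-bits: 0b11111
`bits` takes the values: 0 → 1 → 3 → 7 → 15 → 31

Answer: 31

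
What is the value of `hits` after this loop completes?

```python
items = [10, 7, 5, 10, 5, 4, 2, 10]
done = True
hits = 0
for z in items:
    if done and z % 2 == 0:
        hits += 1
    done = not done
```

Count even values at even positions
`hits` takes the values: 0 → 1 → 2

Answer: 2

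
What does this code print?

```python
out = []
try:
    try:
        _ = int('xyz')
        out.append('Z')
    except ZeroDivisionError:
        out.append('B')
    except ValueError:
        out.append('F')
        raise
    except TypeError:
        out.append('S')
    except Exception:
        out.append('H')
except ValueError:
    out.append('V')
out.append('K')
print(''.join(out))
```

Execution trace: 'F' (inner except ValueError) → 'V' (outer except ValueError) → 'K' (after the try/except). Output: FVK

Answer: FVK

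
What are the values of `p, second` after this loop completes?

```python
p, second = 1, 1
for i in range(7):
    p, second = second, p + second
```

Fibonacci: after 7 iterations
`p, second` takes the values: (1, 1) → (1, 2) → (2, 3) → (3, 5) → (5, 8) → (8, 13) → (13, 21) → (21, 34)

Answer: 21, 34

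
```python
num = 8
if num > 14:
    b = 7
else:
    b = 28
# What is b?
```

Trace:
`num = 8` → num = 8
`if num > 14: ...` → num > 14 is False, take else branch → b = 28
So b = 28

Answer: 28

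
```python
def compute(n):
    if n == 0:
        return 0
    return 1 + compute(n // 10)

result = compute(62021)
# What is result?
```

Count of digits of 62021: 5

Answer: 5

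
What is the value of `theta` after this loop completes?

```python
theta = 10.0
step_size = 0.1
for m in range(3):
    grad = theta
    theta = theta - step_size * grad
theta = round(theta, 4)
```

Gradient descent: w = 10.0 * (1 - 0.1)^3
`theta` takes the values: 10.0 → 9.0 → 8.1 → 7.29

Answer: 7.29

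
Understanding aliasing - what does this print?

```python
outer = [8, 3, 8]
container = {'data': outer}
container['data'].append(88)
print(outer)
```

Key concept: dict holds reference to list.
Step by step:
`outer = [8, 3, 8]` → outer = [8, 3, 8]
`container = {'data': outer}` → container = {'data': [8, 3, 8]}
`container['data'].append(88)` → outer = [8, 3, 8, 88]; container = {'data': [8, 3, 8, 88]}
`print(outer)` → prints [8, 3, 8, 88]

Answer: [8, 3, 8, 88]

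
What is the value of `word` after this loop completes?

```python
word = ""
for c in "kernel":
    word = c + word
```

Reverse 'kernel'
`word` takes the values: "" → "k" → "ek" → "rek" → "nrek" → "enrek" → "lenrek"

Answer: "lenrek"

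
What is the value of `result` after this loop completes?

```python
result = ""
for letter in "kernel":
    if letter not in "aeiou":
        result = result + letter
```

Remove vowels from 'kernel'
`result` takes the values: "" → "k" → "kr" → "krn" → "krnl"

Answer: "krnl"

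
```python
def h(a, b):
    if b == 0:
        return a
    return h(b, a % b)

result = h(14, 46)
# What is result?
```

h(14, 46) -> h(46, 14) -> h(14, 4) -> h(4, 2) -> h(2, 0) -> 2

Answer: 2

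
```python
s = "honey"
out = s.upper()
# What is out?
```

Trace:
`s = "honey"` → s = 'honey'
`out = s.upper()` → out = 'HONEY'
So out = 'HONEY'

Answer: 'HONEY'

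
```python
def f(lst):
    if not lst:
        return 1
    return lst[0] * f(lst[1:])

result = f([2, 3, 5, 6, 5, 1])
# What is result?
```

Product over [2, 3, 5, 6, 5, 1] = 2 * 3 * 5 * 6 * 5 * 1 = 900

Answer: 900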